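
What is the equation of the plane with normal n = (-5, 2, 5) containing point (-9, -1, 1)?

The plane through P with normal n = (a, b, c) satisfies n·(r - P) = 0,
i.e. ax + by + cz = a·x₀ + b·y₀ + c·z₀.
d = (-5)·(-9) + 2·(-1) + 5·1
  = 45 - 2 + 5
  = 48
Equation: -5x + 2y + 5z = 48

-5x + 2y + 5z = 48


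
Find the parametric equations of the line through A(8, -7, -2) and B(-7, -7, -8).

Direction vector d = B - A = (-7 - 8, -7 + 7, -8 + 2) = (-15, 0, -6)
Parametric form r = A + t·d:
x = 8 - 15t, y = -7, z = -2 - 6t

x = 8 - 15t, y = -7, z = -2 - 6t


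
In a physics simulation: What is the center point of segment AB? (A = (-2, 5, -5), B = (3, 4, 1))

M = ((x₁+x₂)/2, (y₁+y₂)/2, (z₁+z₂)/2)
  = ((-2 + 3)/2, (5 + 4)/2, (-5 + 1)/2)
  = (1/2, 9/2, -4/2)
  = (0.5, 4.5, -2)

(0.5, 4.5, -2)


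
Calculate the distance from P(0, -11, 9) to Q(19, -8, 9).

d = √[(x₂-x₁)² + (y₂-y₁)² + (z₂-z₁)²]
  = √[19² + 3² + 0²]
  = √[361 + 9 + 0]
  = √370
  ≈ 19.24

19.24


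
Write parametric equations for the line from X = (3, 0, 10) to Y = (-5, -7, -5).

Direction vector d = Y - X = (-5 - 3, -7 + 0, -5 - 10) = (-8, -7, -15)
Parametric form r = X + t·d:
x = 3 - 8t, y = 0 - 7t, z = 10 - 15t

x = 3 - 8t, y = 0 - 7t, z = 10 - 15t


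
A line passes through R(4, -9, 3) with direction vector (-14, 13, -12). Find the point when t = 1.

P(t) = R + t·d
  = (4 + (-14)·1, -9 + 13·1, 3 + (-12)·1)
  = (4 - 14, -9 + 13, 3 - 12)
  = (-10, 4, -9)

(-10, 4, -9)


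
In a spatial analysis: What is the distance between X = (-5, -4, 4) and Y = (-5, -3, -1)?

d = √[(x₂-x₁)² + (y₂-y₁)² + (z₂-z₁)²]
  = √[0² + 1² + (-5)²]
  = √[0 + 1 + 25]
  = √26
  ≈ 5.099

5.099


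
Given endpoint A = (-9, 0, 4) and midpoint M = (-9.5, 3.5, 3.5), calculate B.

B = 2M - A
  = (2·(-9.5) - (-9), 2·3.5 - 0, 2·3.5 - 4)
  = (-19 + 9, 7 + 0, 7 - 4)
  = (-10, 7, 3)

(-10, 7, 3)


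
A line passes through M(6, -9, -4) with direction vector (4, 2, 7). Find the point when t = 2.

P(t) = M + t·d
  = (6 + 4·2, -9 + 2·2, -4 + 7·2)
  = (6 + 8, -9 + 4, -4 + 14)
  = (14, -5, 10)

(14, -5, 10)


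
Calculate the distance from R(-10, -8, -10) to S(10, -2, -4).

d = √[(x₂-x₁)² + (y₂-y₁)² + (z₂-z₁)²]
  = √[20² + 6² + 6²]
  = √[400 + 36 + 36]
  = √472
  ≈ 21.73

21.73


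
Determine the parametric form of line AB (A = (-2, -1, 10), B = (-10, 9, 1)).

Direction vector d = B - A = (-10 + 2, 9 + 1, 1 - 10) = (-8, 10, -9)
Parametric form r = A + t·d:
x = -2 - 8t, y = -1 + 10t, z = 10 - 9t

x = -2 - 8t, y = -1 + 10t, z = 10 - 9t


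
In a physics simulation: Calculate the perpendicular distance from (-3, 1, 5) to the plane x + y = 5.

distance = |a·x₀ + b·y₀ + c·z₀ - d| / √(a² + b² + c²)
  = |1·(-3) + 1·1 + 0·5 - 5| / √(1² + 1² + 0²)
  = |-3 + 1 + 0 - 5| / √(1 + 1 + 0)
  = |-7| / √2
  = 7 / 1.414
  ≈ 4.95

4.95


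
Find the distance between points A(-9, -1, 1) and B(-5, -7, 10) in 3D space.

d = √[(x₂-x₁)² + (y₂-y₁)² + (z₂-z₁)²]
  = √[4² + (-6)² + 9²]
  = √[16 + 36 + 81]
  = √133
  ≈ 11.53

11.53


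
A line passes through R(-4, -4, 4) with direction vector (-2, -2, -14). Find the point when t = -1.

P(t) = R + t·d
  = (-4 + (-2)·(-1), -4 + (-2)·(-1), 4 + (-14)·(-1))
  = (-4 + 2, -4 + 2, 4 + 14)
  = (-2, -2, 18)

(-2, -2, 18)


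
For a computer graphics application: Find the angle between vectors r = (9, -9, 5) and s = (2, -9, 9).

r·s = 9·2 + (-9)·(-9) + 5·9 = 18 + 81 + 45 = 144
|r| = √(9² + (-9)² + 5²) = √187 ≈ 13.67
|s| = √(2² + (-9)² + 9²) = √166 ≈ 12.88
cos θ = (r·s)/(|r||s|) = 144/(13.67·12.88) ≈ 0.8173
θ = arccos(0.8173) ≈ 35.18°

35.18°


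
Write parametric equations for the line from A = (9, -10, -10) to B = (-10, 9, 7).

Direction vector d = B - A = (-10 - 9, 9 + 10, 7 + 10) = (-19, 19, 17)
Parametric form r = A + t·d:
x = 9 - 19t, y = -10 + 19t, z = -10 + 17t

x = 9 - 19t, y = -10 + 19t, z = -10 + 17t


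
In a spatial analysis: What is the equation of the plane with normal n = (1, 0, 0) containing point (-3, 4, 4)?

The plane through P with normal n = (a, b, c) satisfies n·(r - P) = 0,
i.e. ax + by + cz = a·x₀ + b·y₀ + c·z₀.
d = 1·(-3) + 0·4 + 0·4
  = -3 + 0 + 0
  = -3
Equation: x = -3

x = -3


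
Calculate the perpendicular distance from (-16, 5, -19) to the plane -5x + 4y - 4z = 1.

distance = |a·x₀ + b·y₀ + c·z₀ - d| / √(a² + b² + c²)
  = |(-5)·(-16) + 4·5 + (-4)·(-19) - 1| / √((-5)² + 4² + (-4)²)
  = |80 + 20 + 76 - 1| / √(25 + 16 + 16)
  = |175| / √57
  = 175 / 7.55
  ≈ 23.18

23.18


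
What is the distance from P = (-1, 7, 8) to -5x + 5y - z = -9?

distance = |a·x₀ + b·y₀ + c·z₀ - d| / √(a² + b² + c²)
  = |(-5)·(-1) + 5·7 + (-1)·8 - (-9)| / √((-5)² + 5² + (-1)²)
  = |5 + 35 - 8 + 9| / √(25 + 25 + 1)
  = |41| / √51
  = 41 / 7.141
  ≈ 5.741

5.741


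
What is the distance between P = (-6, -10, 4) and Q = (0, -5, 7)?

d = √[(x₂-x₁)² + (y₂-y₁)² + (z₂-z₁)²]
  = √[6² + 5² + 3²]
  = √[36 + 25 + 9]
  = √70
  ≈ 8.367

8.367


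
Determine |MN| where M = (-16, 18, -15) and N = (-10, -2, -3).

d = √[(x₂-x₁)² + (y₂-y₁)² + (z₂-z₁)²]
  = √[6² + (-20)² + 12²]
  = √[36 + 400 + 144]
  = √580
  ≈ 24.08

24.08


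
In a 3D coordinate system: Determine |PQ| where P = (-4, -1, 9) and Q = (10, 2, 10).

d = √[(x₂-x₁)² + (y₂-y₁)² + (z₂-z₁)²]
  = √[14² + 3² + 1²]
  = √[196 + 9 + 1]
  = √206
  ≈ 14.35

14.35


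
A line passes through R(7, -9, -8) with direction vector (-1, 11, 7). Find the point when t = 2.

P(t) = R + t·d
  = (7 + (-1)·2, -9 + 11·2, -8 + 7·2)
  = (7 - 2, -9 + 22, -8 + 14)
  = (5, 13, 6)

(5, 13, 6)


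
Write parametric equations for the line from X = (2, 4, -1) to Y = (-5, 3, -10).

Direction vector d = Y - X = (-5 - 2, 3 - 4, -10 + 1) = (-7, -1, -9)
Parametric form r = X + t·d:
x = 2 - 7t, y = 4 - t, z = -1 - 9t

x = 2 - 7t, y = 4 - t, z = -1 - 9t


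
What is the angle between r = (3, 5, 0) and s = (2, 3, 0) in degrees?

r·s = 3·2 + 5·3 + 0·0 = 6 + 15 + 0 = 21
|r| = √(3² + 5² + 0²) = √34 ≈ 5.831
|s| = √(2² + 3² + 0²) = √13 ≈ 3.606
cos θ = (r·s)/(|r||s|) = 21/(5.831·3.606) ≈ 0.9989
θ = arccos(0.9989) ≈ 2.726°

2.726°


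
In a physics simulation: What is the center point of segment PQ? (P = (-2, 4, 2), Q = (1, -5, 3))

M = ((x₁+x₂)/2, (y₁+y₂)/2, (z₁+z₂)/2)
  = ((-2 + 1)/2, (4 - 5)/2, (2 + 3)/2)
  = (-1/2, -1/2, 5/2)
  = (-0.5, -0.5, 2.5)

(-0.5, -0.5, 2.5)


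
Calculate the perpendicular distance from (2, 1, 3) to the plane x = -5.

distance = |a·x₀ + b·y₀ + c·z₀ - d| / √(a² + b² + c²)
  = |1·2 + 0·1 + 0·3 - (-5)| / √(1² + 0² + 0²)
  = |2 + 0 + 0 + 5| / √(1 + 0 + 0)
  = |7| / √1
  = 7 / 1
  ≈ 7

7


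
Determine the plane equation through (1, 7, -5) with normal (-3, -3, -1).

The plane through P with normal n = (a, b, c) satisfies n·(r - P) = 0,
i.e. ax + by + cz = a·x₀ + b·y₀ + c·z₀.
d = (-3)·1 + (-3)·7 + (-1)·(-5)
  = -3 - 21 + 5
  = -19
Equation: -3x - 3y - z = -19

-3x - 3y - z = -19


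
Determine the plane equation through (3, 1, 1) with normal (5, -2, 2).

The plane through P with normal n = (a, b, c) satisfies n·(r - P) = 0,
i.e. ax + by + cz = a·x₀ + b·y₀ + c·z₀.
d = 5·3 + (-2)·1 + 2·1
  = 15 - 2 + 2
  = 15
Equation: 5x - 2y + 2z = 15

5x - 2y + 2z = 15


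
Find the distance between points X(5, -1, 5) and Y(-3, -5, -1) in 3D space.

d = √[(x₂-x₁)² + (y₂-y₁)² + (z₂-z₁)²]
  = √[(-8)² + (-4)² + (-6)²]
  = √[64 + 16 + 36]
  = √116
  ≈ 10.77

10.77


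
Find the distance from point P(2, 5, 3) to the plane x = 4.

distance = |a·x₀ + b·y₀ + c·z₀ - d| / √(a² + b² + c²)
  = |1·2 + 0·5 + 0·3 - 4| / √(1² + 0² + 0²)
  = |2 + 0 + 0 - 4| / √(1 + 0 + 0)
  = |-2| / √1
  = 2 / 1
  ≈ 2

2


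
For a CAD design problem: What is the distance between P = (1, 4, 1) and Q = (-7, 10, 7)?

d = √[(x₂-x₁)² + (y₂-y₁)² + (z₂-z₁)²]
  = √[(-8)² + 6² + 6²]
  = √[64 + 36 + 36]
  = √136
  ≈ 11.66

11.66


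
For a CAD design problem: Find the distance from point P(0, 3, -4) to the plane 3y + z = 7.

distance = |a·x₀ + b·y₀ + c·z₀ - d| / √(a² + b² + c²)
  = |0·0 + 3·3 + 1·(-4) - 7| / √(0² + 3² + 1²)
  = |0 + 9 - 4 - 7| / √(0 + 9 + 1)
  = |-2| / √10
  = 2 / 3.162
  ≈ 0.6325

0.6325


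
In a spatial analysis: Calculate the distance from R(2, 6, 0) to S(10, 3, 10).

d = √[(x₂-x₁)² + (y₂-y₁)² + (z₂-z₁)²]
  = √[8² + (-3)² + 10²]
  = √[64 + 9 + 100]
  = √173
  ≈ 13.15

13.15


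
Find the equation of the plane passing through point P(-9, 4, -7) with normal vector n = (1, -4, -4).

The plane through P with normal n = (a, b, c) satisfies n·(r - P) = 0,
i.e. ax + by + cz = a·x₀ + b·y₀ + c·z₀.
d = 1·(-9) + (-4)·4 + (-4)·(-7)
  = -9 - 16 + 28
  = 3
Equation: x - 4y - 4z = 3

x - 4y - 4z = 3


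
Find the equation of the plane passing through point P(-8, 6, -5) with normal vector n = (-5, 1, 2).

The plane through P with normal n = (a, b, c) satisfies n·(r - P) = 0,
i.e. ax + by + cz = a·x₀ + b·y₀ + c·z₀.
d = (-5)·(-8) + 1·6 + 2·(-5)
  = 40 + 6 - 10
  = 36
Equation: -5x + y + 2z = 36

-5x + y + 2z = 36


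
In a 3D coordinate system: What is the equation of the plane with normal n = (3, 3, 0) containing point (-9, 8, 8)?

The plane through P with normal n = (a, b, c) satisfies n·(r - P) = 0,
i.e. ax + by + cz = a·x₀ + b·y₀ + c·z₀.
d = 3·(-9) + 3·8 + 0·8
  = -27 + 24 + 0
  = -3
Equation: 3x + 3y = -3

3x + 3y = -3


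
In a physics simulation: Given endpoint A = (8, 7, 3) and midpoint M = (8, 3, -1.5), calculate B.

B = 2M - A
  = (2·8 - 8, 2·3 - 7, 2·(-1.5) - 3)
  = (16 - 8, 6 - 7, -3 - 3)
  = (8, -1, -6)

(8, -1, -6)


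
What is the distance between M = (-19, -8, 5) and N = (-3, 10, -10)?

d = √[(x₂-x₁)² + (y₂-y₁)² + (z₂-z₁)²]
  = √[16² + 18² + (-15)²]
  = √[256 + 324 + 225]
  = √805
  ≈ 28.37

28.37


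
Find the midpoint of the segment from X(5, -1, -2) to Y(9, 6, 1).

M = ((x₁+x₂)/2, (y₁+y₂)/2, (z₁+z₂)/2)
  = ((5 + 9)/2, (-1 + 6)/2, (-2 + 1)/2)
  = (14/2, 5/2, -1/2)
  = (7, 2.5, -0.5)

(7, 2.5, -0.5)


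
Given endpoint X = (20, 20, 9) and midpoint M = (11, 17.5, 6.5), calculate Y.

Y = 2M - X
  = (2·11 - 20, 2·17.5 - 20, 2·6.5 - 9)
  = (22 - 20, 35 - 20, 13 - 9)
  = (2, 15, 4)

(2, 15, 4)


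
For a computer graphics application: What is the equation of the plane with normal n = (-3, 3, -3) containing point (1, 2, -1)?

The plane through P with normal n = (a, b, c) satisfies n·(r - P) = 0,
i.e. ax + by + cz = a·x₀ + b·y₀ + c·z₀.
d = (-3)·1 + 3·2 + (-3)·(-1)
  = -3 + 6 + 3
  = 6
Equation: -3x + 3y - 3z = 6

-3x + 3y - 3z = 6


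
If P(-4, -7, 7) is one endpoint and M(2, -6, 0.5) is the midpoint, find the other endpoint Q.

Q = 2M - P
  = (2·2 - (-4), 2·(-6) - (-7), 2·0.5 - 7)
  = (4 + 4, -12 + 7, 1 - 7)
  = (8, -5, -6)

(8, -5, -6)


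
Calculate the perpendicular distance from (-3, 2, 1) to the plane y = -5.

distance = |a·x₀ + b·y₀ + c·z₀ - d| / √(a² + b² + c²)
  = |0·(-3) + 1·2 + 0·1 - (-5)| / √(0² + 1² + 0²)
  = |0 + 2 + 0 + 5| / √(0 + 1 + 0)
  = |7| / √1
  = 7 / 1
  ≈ 7

7


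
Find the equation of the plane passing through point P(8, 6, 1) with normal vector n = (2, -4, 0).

The plane through P with normal n = (a, b, c) satisfies n·(r - P) = 0,
i.e. ax + by + cz = a·x₀ + b·y₀ + c·z₀.
d = 2·8 + (-4)·6 + 0·1
  = 16 - 24 + 0
  = -8
Equation: 2x - 4y = -8

2x - 4y = -8


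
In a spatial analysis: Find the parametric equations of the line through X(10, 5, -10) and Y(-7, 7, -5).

Direction vector d = Y - X = (-7 - 10, 7 - 5, -5 + 10) = (-17, 2, 5)
Parametric form r = X + t·d:
x = 10 - 17t, y = 5 + 2t, z = -10 + 5t

x = 10 - 17t, y = 5 + 2t, z = -10 + 5t


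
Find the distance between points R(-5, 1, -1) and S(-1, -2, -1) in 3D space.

d = √[(x₂-x₁)² + (y₂-y₁)² + (z₂-z₁)²]
  = √[4² + (-3)² + 0²]
  = √[16 + 9 + 0]
  = √25
  ≈ 5

5


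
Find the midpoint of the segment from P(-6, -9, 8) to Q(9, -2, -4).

M = ((x₁+x₂)/2, (y₁+y₂)/2, (z₁+z₂)/2)
  = ((-6 + 9)/2, (-9 - 2)/2, (8 - 4)/2)
  = (3/2, -11/2, 4/2)
  = (1.5, -5.5, 2)

(1.5, -5.5, 2)


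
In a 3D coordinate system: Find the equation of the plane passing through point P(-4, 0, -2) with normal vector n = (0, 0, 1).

The plane through P with normal n = (a, b, c) satisfies n·(r - P) = 0,
i.e. ax + by + cz = a·x₀ + b·y₀ + c·z₀.
d = 0·(-4) + 0·0 + 1·(-2)
  = 0 + 0 - 2
  = -2
Equation: z = -2

z = -2


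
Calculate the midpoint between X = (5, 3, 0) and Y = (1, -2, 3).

M = ((x₁+x₂)/2, (y₁+y₂)/2, (z₁+z₂)/2)
  = ((5 + 1)/2, (3 - 2)/2, (0 + 3)/2)
  = (6/2, 1/2, 3/2)
  = (3, 0.5, 1.5)

(3, 0.5, 1.5)


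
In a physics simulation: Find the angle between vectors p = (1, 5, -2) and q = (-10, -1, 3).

p·q = 1·(-10) + 5·(-1) + (-2)·3 = -10 - 5 - 6 = -21
|p| = √(1² + 5² + (-2)²) = √30 ≈ 5.477
|q| = √((-10)² + (-1)² + 3²) = √110 ≈ 10.49
cos θ = (p·q)/(|p||q|) = -21/(5.477·10.49) ≈ -0.3656
θ = arccos(-0.3656) ≈ 111.4°

111.4°


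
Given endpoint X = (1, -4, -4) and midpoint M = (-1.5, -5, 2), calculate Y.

Y = 2M - X
  = (2·(-1.5) - 1, 2·(-5) - (-4), 2·2 - (-4))
  = (-3 - 1, -10 + 4, 4 + 4)
  = (-4, -6, 8)

(-4, -6, 8)


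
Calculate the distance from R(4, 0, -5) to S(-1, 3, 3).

d = √[(x₂-x₁)² + (y₂-y₁)² + (z₂-z₁)²]
  = √[(-5)² + 3² + 8²]
  = √[25 + 9 + 64]
  = √98
  ≈ 9.899

9.899


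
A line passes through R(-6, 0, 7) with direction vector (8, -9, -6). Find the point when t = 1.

P(t) = R + t·d
  = (-6 + 8·1, 0 + (-9)·1, 7 + (-6)·1)
  = (-6 + 8, 0 - 9, 7 - 6)
  = (2, -9, 1)

(2, -9, 1)


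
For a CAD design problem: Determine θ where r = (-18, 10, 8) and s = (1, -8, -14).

r·s = (-18)·1 + 10·(-8) + 8·(-14) = -18 - 80 - 112 = -210
|r| = √((-18)² + 10² + 8²) = √488 ≈ 22.09
|s| = √(1² + (-8)² + (-14)²) = √261 ≈ 16.16
cos θ = (r·s)/(|r||s|) = -210/(22.09·16.16) ≈ -0.5884
θ = arccos(-0.5884) ≈ 126°

126°


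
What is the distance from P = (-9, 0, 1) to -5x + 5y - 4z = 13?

distance = |a·x₀ + b·y₀ + c·z₀ - d| / √(a² + b² + c²)
  = |(-5)·(-9) + 5·0 + (-4)·1 - 13| / √((-5)² + 5² + (-4)²)
  = |45 + 0 - 4 - 13| / √(25 + 25 + 16)
  = |28| / √66
  = 28 / 8.124
  ≈ 3.447

3.447


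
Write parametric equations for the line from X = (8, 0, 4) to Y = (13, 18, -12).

Direction vector d = Y - X = (13 - 8, 18 + 0, -12 - 4) = (5, 18, -16)
Parametric form r = X + t·d:
x = 8 + 5t, y = 0 + 18t, z = 4 - 16t

x = 8 + 5t, y = 0 + 18t, z = 4 - 16t


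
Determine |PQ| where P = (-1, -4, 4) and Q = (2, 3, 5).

d = √[(x₂-x₁)² + (y₂-y₁)² + (z₂-z₁)²]
  = √[3² + 7² + 1²]
  = √[9 + 49 + 1]
  = √59
  ≈ 7.681

7.681


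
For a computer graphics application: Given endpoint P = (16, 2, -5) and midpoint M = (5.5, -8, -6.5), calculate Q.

Q = 2M - P
  = (2·5.5 - 16, 2·(-8) - 2, 2·(-6.5) - (-5))
  = (11 - 16, -16 - 2, -13 + 5)
  = (-5, -18, -8)

(-5, -18, -8)


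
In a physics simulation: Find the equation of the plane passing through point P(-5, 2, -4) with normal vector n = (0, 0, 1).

The plane through P with normal n = (a, b, c) satisfies n·(r - P) = 0,
i.e. ax + by + cz = a·x₀ + b·y₀ + c·z₀.
d = 0·(-5) + 0·2 + 1·(-4)
  = 0 + 0 - 4
  = -4
Equation: z = -4

z = -4


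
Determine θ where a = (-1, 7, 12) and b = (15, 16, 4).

a·b = (-1)·15 + 7·16 + 12·4 = -15 + 112 + 48 = 145
|a| = √((-1)² + 7² + 12²) = √194 ≈ 13.93
|b| = √(15² + 16² + 4²) = √497 ≈ 22.29
cos θ = (a·b)/(|a||b|) = 145/(13.93·22.29) ≈ 0.467
θ = arccos(0.467) ≈ 62.16°

62.16°


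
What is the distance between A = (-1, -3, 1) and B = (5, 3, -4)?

d = √[(x₂-x₁)² + (y₂-y₁)² + (z₂-z₁)²]
  = √[6² + 6² + (-5)²]
  = √[36 + 36 + 25]
  = √97
  ≈ 9.849

9.849


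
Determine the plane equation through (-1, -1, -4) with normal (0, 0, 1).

The plane through P with normal n = (a, b, c) satisfies n·(r - P) = 0,
i.e. ax + by + cz = a·x₀ + b·y₀ + c·z₀.
d = 0·(-1) + 0·(-1) + 1·(-4)
  = 0 + 0 - 4
  = -4
Equation: z = -4

z = -4


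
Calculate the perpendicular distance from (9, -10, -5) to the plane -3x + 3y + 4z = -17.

distance = |a·x₀ + b·y₀ + c·z₀ - d| / √(a² + b² + c²)
  = |(-3)·9 + 3·(-10) + 4·(-5) - (-17)| / √((-3)² + 3² + 4²)
  = |-27 - 30 - 20 + 17| / √(9 + 9 + 16)
  = |-60| / √34
  = 60 / 5.831
  ≈ 10.29

10.29


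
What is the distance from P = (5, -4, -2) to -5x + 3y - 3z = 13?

distance = |a·x₀ + b·y₀ + c·z₀ - d| / √(a² + b² + c²)
  = |(-5)·5 + 3·(-4) + (-3)·(-2) - 13| / √((-5)² + 3² + (-3)²)
  = |-25 - 12 + 6 - 13| / √(25 + 9 + 9)
  = |-44| / √43
  = 44 / 6.557
  ≈ 6.71

6.71


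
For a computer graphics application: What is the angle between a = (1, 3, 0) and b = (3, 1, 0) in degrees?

a·b = 1·3 + 3·1 + 0·0 = 3 + 3 + 0 = 6
|a| = √(1² + 3² + 0²) = √10 ≈ 3.162
|b| = √(3² + 1² + 0²) = √10 ≈ 3.162
cos θ = (a·b)/(|a||b|) = 6/(3.162·3.162) ≈ 0.6
θ = arccos(0.6) ≈ 53.13°

53.13°


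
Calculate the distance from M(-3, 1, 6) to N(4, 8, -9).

d = √[(x₂-x₁)² + (y₂-y₁)² + (z₂-z₁)²]
  = √[7² + 7² + (-15)²]
  = √[49 + 49 + 225]
  = √323
  ≈ 17.97

17.97


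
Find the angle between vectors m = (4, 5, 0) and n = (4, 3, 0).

m·n = 4·4 + 5·3 + 0·0 = 16 + 15 + 0 = 31
|m| = √(4² + 5² + 0²) = √41 ≈ 6.403
|n| = √(4² + 3² + 0²) = √25 ≈ 5
cos θ = (m·n)/(|m||n|) = 31/(6.403·5) ≈ 0.9683
θ = arccos(0.9683) ≈ 14.47°

14.47°


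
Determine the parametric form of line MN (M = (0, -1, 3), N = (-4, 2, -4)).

Direction vector d = N - M = (-4 + 0, 2 + 1, -4 - 3) = (-4, 3, -7)
Parametric form r = M + t·d:
x = 0 - 4t, y = -1 + 3t, z = 3 - 7t

x = 0 - 4t, y = -1 + 3t, z = 3 - 7t


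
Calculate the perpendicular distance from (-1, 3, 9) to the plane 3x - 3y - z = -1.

distance = |a·x₀ + b·y₀ + c·z₀ - d| / √(a² + b² + c²)
  = |3·(-1) + (-3)·3 + (-1)·9 - (-1)| / √(3² + (-3)² + (-1)²)
  = |-3 - 9 - 9 + 1| / √(9 + 9 + 1)
  = |-20| / √19
  = 20 / 4.359
  ≈ 4.588

4.588


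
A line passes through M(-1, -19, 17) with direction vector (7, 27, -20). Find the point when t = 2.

P(t) = M + t·d
  = (-1 + 7·2, -19 + 27·2, 17 + (-20)·2)
  = (-1 + 14, -19 + 54, 17 - 40)
  = (13, 35, -23)

(13, 35, -23)


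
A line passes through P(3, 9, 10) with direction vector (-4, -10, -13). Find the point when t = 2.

P(t) = P + t·d
  = (3 + (-4)·2, 9 + (-10)·2, 10 + (-13)·2)
  = (3 - 8, 9 - 20, 10 - 26)
  = (-5, -11, -16)

(-5, -11, -16)


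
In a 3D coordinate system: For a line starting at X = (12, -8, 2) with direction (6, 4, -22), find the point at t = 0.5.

P(t) = X + t·d
  = (12 + 6·0.5, -8 + 4·0.5, 2 + (-22)·0.5)
  = (12 + 3, -8 + 2, 2 - 11)
  = (15, -6, -9)

(15, -6, -9)


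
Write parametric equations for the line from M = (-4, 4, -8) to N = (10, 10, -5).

Direction vector d = N - M = (10 + 4, 10 - 4, -5 + 8) = (14, 6, 3)
Parametric form r = M + t·d:
x = -4 + 14t, y = 4 + 6t, z = -8 + 3t

x = -4 + 14t, y = 4 + 6t, z = -8 + 3t


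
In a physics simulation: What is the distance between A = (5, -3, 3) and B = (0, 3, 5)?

d = √[(x₂-x₁)² + (y₂-y₁)² + (z₂-z₁)²]
  = √[(-5)² + 6² + 2²]
  = √[25 + 36 + 4]
  = √65
  ≈ 8.062

8.062


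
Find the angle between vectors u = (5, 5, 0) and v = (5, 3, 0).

u·v = 5·5 + 5·3 + 0·0 = 25 + 15 + 0 = 40
|u| = √(5² + 5² + 0²) = √50 ≈ 7.071
|v| = √(5² + 3² + 0²) = √34 ≈ 5.831
cos θ = (u·v)/(|u||v|) = 40/(7.071·5.831) ≈ 0.9701
θ = arccos(0.9701) ≈ 14.04°

14.04°


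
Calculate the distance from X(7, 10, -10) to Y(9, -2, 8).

d = √[(x₂-x₁)² + (y₂-y₁)² + (z₂-z₁)²]
  = √[2² + (-12)² + 18²]
  = √[4 + 144 + 324]
  = √472
  ≈ 21.73

21.73


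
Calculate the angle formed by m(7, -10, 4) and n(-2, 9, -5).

m·n = 7·(-2) + (-10)·9 + 4·(-5) = -14 - 90 - 20 = -124
|m| = √(7² + (-10)² + 4²) = √165 ≈ 12.85
|n| = √((-2)² + 9² + (-5)²) = √110 ≈ 10.49
cos θ = (m·n)/(|m||n|) = -124/(12.85·10.49) ≈ -0.9204
θ = arccos(-0.9204) ≈ 157°

157°


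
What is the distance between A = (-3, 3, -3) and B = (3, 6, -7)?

d = √[(x₂-x₁)² + (y₂-y₁)² + (z₂-z₁)²]
  = √[6² + 3² + (-4)²]
  = √[36 + 9 + 16]
  = √61
  ≈ 7.81

7.81


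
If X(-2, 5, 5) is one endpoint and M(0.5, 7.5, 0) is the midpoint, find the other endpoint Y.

Y = 2M - X
  = (2·0.5 - (-2), 2·7.5 - 5, 2·0 - 5)
  = (1 + 2, 15 - 5, 0 - 5)
  = (3, 10, -5)

(3, 10, -5)


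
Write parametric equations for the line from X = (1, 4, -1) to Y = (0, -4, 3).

Direction vector d = Y - X = (0 - 1, -4 - 4, 3 + 1) = (-1, -8, 4)
Parametric form r = X + t·d:
x = 1 - t, y = 4 - 8t, z = -1 + 4t

x = 1 - t, y = 4 - 8t, z = -1 + 4t


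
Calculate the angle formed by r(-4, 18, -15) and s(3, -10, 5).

r·s = (-4)·3 + 18·(-10) + (-15)·5 = -12 - 180 - 75 = -267
|r| = √((-4)² + 18² + (-15)²) = √565 ≈ 23.77
|s| = √(3² + (-10)² + 5²) = √134 ≈ 11.58
cos θ = (r·s)/(|r||s|) = -267/(23.77·11.58) ≈ -0.9704
θ = arccos(-0.9704) ≈ 166°

166°


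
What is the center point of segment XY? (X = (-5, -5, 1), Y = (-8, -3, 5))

M = ((x₁+x₂)/2, (y₁+y₂)/2, (z₁+z₂)/2)
  = ((-5 - 8)/2, (-5 - 3)/2, (1 + 5)/2)
  = (-13/2, -8/2, 6/2)
  = (-6.5, -4, 3)

(-6.5, -4, 3)


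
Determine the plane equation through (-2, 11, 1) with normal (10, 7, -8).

The plane through P with normal n = (a, b, c) satisfies n·(r - P) = 0,
i.e. ax + by + cz = a·x₀ + b·y₀ + c·z₀.
d = 10·(-2) + 7·11 + (-8)·1
  = -20 + 77 - 8
  = 49
Equation: 10x + 7y - 8z = 49

10x + 7y - 8z = 49


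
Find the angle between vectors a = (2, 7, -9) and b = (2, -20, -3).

a·b = 2·2 + 7·(-20) + (-9)·(-3) = 4 - 140 + 27 = -109
|a| = √(2² + 7² + (-9)²) = √134 ≈ 11.58
|b| = √(2² + (-20)² + (-3)²) = √413 ≈ 20.32
cos θ = (a·b)/(|a||b|) = -109/(11.58·20.32) ≈ -0.4633
θ = arccos(-0.4633) ≈ 117.6°

117.6°


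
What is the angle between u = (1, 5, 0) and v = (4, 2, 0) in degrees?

u·v = 1·4 + 5·2 + 0·0 = 4 + 10 + 0 = 14
|u| = √(1² + 5² + 0²) = √26 ≈ 5.099
|v| = √(4² + 2² + 0²) = √20 ≈ 4.472
cos θ = (u·v)/(|u||v|) = 14/(5.099·4.472) ≈ 0.6139
θ = arccos(0.6139) ≈ 52.13°

52.13°


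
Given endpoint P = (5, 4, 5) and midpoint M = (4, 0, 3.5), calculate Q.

Q = 2M - P
  = (2·4 - 5, 2·0 - 4, 2·3.5 - 5)
  = (8 - 5, 0 - 4, 7 - 5)
  = (3, -4, 2)

(3, -4, 2)


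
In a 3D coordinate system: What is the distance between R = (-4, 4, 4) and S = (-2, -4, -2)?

d = √[(x₂-x₁)² + (y₂-y₁)² + (z₂-z₁)²]
  = √[2² + (-8)² + (-6)²]
  = √[4 + 64 + 36]
  = √104
  ≈ 10.2

10.2


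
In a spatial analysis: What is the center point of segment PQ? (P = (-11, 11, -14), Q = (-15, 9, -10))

M = ((x₁+x₂)/2, (y₁+y₂)/2, (z₁+z₂)/2)
  = ((-11 - 15)/2, (11 + 9)/2, (-14 - 10)/2)
  = (-26/2, 20/2, -24/2)
  = (-13, 10, -12)

(-13, 10, -12)


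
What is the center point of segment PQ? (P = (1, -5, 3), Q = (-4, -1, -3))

M = ((x₁+x₂)/2, (y₁+y₂)/2, (z₁+z₂)/2)
  = ((1 - 4)/2, (-5 - 1)/2, (3 - 3)/2)
  = (-3/2, -6/2, 0/2)
  = (-1.5, -3, 0)

(-1.5, -3, 0)


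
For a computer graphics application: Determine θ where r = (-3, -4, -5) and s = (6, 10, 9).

r·s = (-3)·6 + (-4)·10 + (-5)·9 = -18 - 40 - 45 = -103
|r| = √((-3)² + (-4)² + (-5)²) = √50 ≈ 7.071
|s| = √(6² + 10² + 9²) = √217 ≈ 14.73
cos θ = (r·s)/(|r||s|) = -103/(7.071·14.73) ≈ -0.9888
θ = arccos(-0.9888) ≈ 171.4°

171.4°


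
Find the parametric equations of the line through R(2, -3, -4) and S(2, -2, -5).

Direction vector d = S - R = (2 - 2, -2 + 3, -5 + 4) = (0, 1, -1)
Parametric form r = R + t·d:
x = 2, y = -3 + t, z = -4 - t

x = 2, y = -3 + t, z = -4 - t


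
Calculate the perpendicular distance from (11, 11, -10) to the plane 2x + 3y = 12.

distance = |a·x₀ + b·y₀ + c·z₀ - d| / √(a² + b² + c²)
  = |2·11 + 3·11 + 0·(-10) - 12| / √(2² + 3² + 0²)
  = |22 + 33 + 0 - 12| / √(4 + 9 + 0)
  = |43| / √13
  = 43 / 3.606
  ≈ 11.93

11.93


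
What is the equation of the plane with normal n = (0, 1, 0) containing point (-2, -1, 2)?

The plane through P with normal n = (a, b, c) satisfies n·(r - P) = 0,
i.e. ax + by + cz = a·x₀ + b·y₀ + c·z₀.
d = 0·(-2) + 1·(-1) + 0·2
  = 0 - 1 + 0
  = -1
Equation: y = -1

y = -1


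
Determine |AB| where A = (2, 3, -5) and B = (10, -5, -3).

d = √[(x₂-x₁)² + (y₂-y₁)² + (z₂-z₁)²]
  = √[8² + (-8)² + 2²]
  = √[64 + 64 + 4]
  = √132
  ≈ 11.49

11.49


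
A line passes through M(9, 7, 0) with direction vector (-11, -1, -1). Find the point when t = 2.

P(t) = M + t·d
  = (9 + (-11)·2, 7 + (-1)·2, 0 + (-1)·2)
  = (9 - 22, 7 - 2, 0 - 2)
  = (-13, 5, -2)

(-13, 5, -2)


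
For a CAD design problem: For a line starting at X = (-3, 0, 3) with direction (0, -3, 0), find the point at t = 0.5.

P(t) = X + t·d
  = (-3 + 0·0.5, 0 + (-3)·0.5, 3 + 0·0.5)
  = (-3 + 0, 0 - 1.5, 3 + 0)
  = (-3, -1.5, 3)

(-3, -1.5, 3)


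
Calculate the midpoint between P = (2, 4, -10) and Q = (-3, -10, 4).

M = ((x₁+x₂)/2, (y₁+y₂)/2, (z₁+z₂)/2)
  = ((2 - 3)/2, (4 - 10)/2, (-10 + 4)/2)
  = (-1/2, -6/2, -6/2)
  = (-0.5, -3, -3)

(-0.5, -3, -3)


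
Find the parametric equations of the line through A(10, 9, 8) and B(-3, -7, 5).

Direction vector d = B - A = (-3 - 10, -7 - 9, 5 - 8) = (-13, -16, -3)
Parametric form r = A + t·d:
x = 10 - 13t, y = 9 - 16t, z = 8 - 3t

x = 10 - 13t, y = 9 - 16t, z = 8 - 3t


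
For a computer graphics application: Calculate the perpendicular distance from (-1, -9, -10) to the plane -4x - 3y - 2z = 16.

distance = |a·x₀ + b·y₀ + c·z₀ - d| / √(a² + b² + c²)
  = |(-4)·(-1) + (-3)·(-9) + (-2)·(-10) - 16| / √((-4)² + (-3)² + (-2)²)
  = |4 + 27 + 20 - 16| / √(16 + 9 + 4)
  = |35| / √29
  = 35 / 5.385
  ≈ 6.499

6.499


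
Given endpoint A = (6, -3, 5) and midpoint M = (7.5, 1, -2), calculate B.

B = 2M - A
  = (2·7.5 - 6, 2·1 - (-3), 2·(-2) - 5)
  = (15 - 6, 2 + 3, -4 - 5)
  = (9, 5, -9)

(9, 5, -9)


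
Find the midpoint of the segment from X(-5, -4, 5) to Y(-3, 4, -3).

M = ((x₁+x₂)/2, (y₁+y₂)/2, (z₁+z₂)/2)
  = ((-5 - 3)/2, (-4 + 4)/2, (5 - 3)/2)
  = (-8/2, 0/2, 2/2)
  = (-4, 0, 1)

(-4, 0, 1)


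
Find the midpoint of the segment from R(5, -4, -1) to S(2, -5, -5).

M = ((x₁+x₂)/2, (y₁+y₂)/2, (z₁+z₂)/2)
  = ((5 + 2)/2, (-4 - 5)/2, (-1 - 5)/2)
  = (7/2, -9/2, -6/2)
  = (3.5, -4.5, -3)

(3.5, -4.5, -3)


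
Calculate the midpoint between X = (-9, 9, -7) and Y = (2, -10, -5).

M = ((x₁+x₂)/2, (y₁+y₂)/2, (z₁+z₂)/2)
  = ((-9 + 2)/2, (9 - 10)/2, (-7 - 5)/2)
  = (-7/2, -1/2, -12/2)
  = (-3.5, -0.5, -6)

(-3.5, -0.5, -6)


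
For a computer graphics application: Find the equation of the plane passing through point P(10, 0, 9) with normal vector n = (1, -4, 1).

The plane through P with normal n = (a, b, c) satisfies n·(r - P) = 0,
i.e. ax + by + cz = a·x₀ + b·y₀ + c·z₀.
d = 1·10 + (-4)·0 + 1·9
  = 10 + 0 + 9
  = 19
Equation: x - 4y + z = 19

x - 4y + z = 19


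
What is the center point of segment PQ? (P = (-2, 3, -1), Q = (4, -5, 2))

M = ((x₁+x₂)/2, (y₁+y₂)/2, (z₁+z₂)/2)
  = ((-2 + 4)/2, (3 - 5)/2, (-1 + 2)/2)
  = (2/2, -2/2, 1/2)
  = (1, -1, 0.5)

(1, -1, 0.5)


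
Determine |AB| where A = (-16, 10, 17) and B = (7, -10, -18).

d = √[(x₂-x₁)² + (y₂-y₁)² + (z₂-z₁)²]
  = √[23² + (-20)² + (-35)²]
  = √[529 + 400 + 1225]
  = √2154
  ≈ 46.41

46.41


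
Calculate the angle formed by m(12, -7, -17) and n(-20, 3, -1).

m·n = 12·(-20) + (-7)·3 + (-17)·(-1) = -240 - 21 + 17 = -244
|m| = √(12² + (-7)² + (-17)²) = √482 ≈ 21.95
|n| = √((-20)² + 3² + (-1)²) = √410 ≈ 20.25
cos θ = (m·n)/(|m||n|) = -244/(21.95·20.25) ≈ -0.5489
θ = arccos(-0.5489) ≈ 123.3°

123.3°


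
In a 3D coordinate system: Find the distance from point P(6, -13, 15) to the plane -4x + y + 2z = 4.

distance = |a·x₀ + b·y₀ + c·z₀ - d| / √(a² + b² + c²)
  = |(-4)·6 + 1·(-13) + 2·15 - 4| / √((-4)² + 1² + 2²)
  = |-24 - 13 + 30 - 4| / √(16 + 1 + 4)
  = |-11| / √21
  = 11 / 4.583
  ≈ 2.4

2.4


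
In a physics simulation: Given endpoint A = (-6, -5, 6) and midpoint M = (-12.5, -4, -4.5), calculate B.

B = 2M - A
  = (2·(-12.5) - (-6), 2·(-4) - (-5), 2·(-4.5) - 6)
  = (-25 + 6, -8 + 5, -9 - 6)
  = (-19, -3, -15)

(-19, -3, -15)


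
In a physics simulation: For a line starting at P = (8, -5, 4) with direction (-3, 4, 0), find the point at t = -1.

P(t) = P + t·d
  = (8 + (-3)·(-1), -5 + 4·(-1), 4 + 0·(-1))
  = (8 + 3, -5 - 4, 4 + 0)
  = (11, -9, 4)

(11, -9, 4)


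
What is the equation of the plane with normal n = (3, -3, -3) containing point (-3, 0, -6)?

The plane through P with normal n = (a, b, c) satisfies n·(r - P) = 0,
i.e. ax + by + cz = a·x₀ + b·y₀ + c·z₀.
d = 3·(-3) + (-3)·0 + (-3)·(-6)
  = -9 + 0 + 18
  = 9
Equation: 3x - 3y - 3z = 9

3x - 3y - 3z = 9


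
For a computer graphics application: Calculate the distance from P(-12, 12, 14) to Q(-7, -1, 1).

d = √[(x₂-x₁)² + (y₂-y₁)² + (z₂-z₁)²]
  = √[5² + (-13)² + (-13)²]
  = √[25 + 169 + 169]
  = √363
  ≈ 19.05

19.05


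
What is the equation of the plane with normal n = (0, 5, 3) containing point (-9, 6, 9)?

The plane through P with normal n = (a, b, c) satisfies n·(r - P) = 0,
i.e. ax + by + cz = a·x₀ + b·y₀ + c·z₀.
d = 0·(-9) + 5·6 + 3·9
  = 0 + 30 + 27
  = 57
Equation: 5y + 3z = 57

5y + 3z = 57


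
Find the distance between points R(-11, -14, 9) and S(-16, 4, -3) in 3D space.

d = √[(x₂-x₁)² + (y₂-y₁)² + (z₂-z₁)²]
  = √[(-5)² + 18² + (-12)²]
  = √[25 + 324 + 144]
  = √493
  ≈ 22.2

22.2


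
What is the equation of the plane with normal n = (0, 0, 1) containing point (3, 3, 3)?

The plane through P with normal n = (a, b, c) satisfies n·(r - P) = 0,
i.e. ax + by + cz = a·x₀ + b·y₀ + c·z₀.
d = 0·3 + 0·3 + 1·3
  = 0 + 0 + 3
  = 3
Equation: z = 3

z = 3


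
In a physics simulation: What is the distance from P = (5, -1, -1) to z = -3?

distance = |a·x₀ + b·y₀ + c·z₀ - d| / √(a² + b² + c²)
  = |0·5 + 0·(-1) + 1·(-1) - (-3)| / √(0² + 0² + 1²)
  = |0 + 0 - 1 + 3| / √(0 + 0 + 1)
  = |2| / √1
  = 2 / 1
  ≈ 2

2


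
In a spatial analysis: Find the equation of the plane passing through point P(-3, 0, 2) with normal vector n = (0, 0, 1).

The plane through P with normal n = (a, b, c) satisfies n·(r - P) = 0,
i.e. ax + by + cz = a·x₀ + b·y₀ + c·z₀.
d = 0·(-3) + 0·0 + 1·2
  = 0 + 0 + 2
  = 2
Equation: z = 2

z = 2


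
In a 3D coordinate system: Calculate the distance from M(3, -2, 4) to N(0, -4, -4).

d = √[(x₂-x₁)² + (y₂-y₁)² + (z₂-z₁)²]
  = √[(-3)² + (-2)² + (-8)²]
  = √[9 + 4 + 64]
  = √77
  ≈ 8.775

8.775


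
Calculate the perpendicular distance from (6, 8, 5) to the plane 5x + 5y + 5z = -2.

distance = |a·x₀ + b·y₀ + c·z₀ - d| / √(a² + b² + c²)
  = |5·6 + 5·8 + 5·5 - (-2)| / √(5² + 5² + 5²)
  = |30 + 40 + 25 + 2| / √(25 + 25 + 25)
  = |97| / √75
  = 97 / 8.66
  ≈ 11.2

11.2


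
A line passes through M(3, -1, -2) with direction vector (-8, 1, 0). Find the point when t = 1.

P(t) = M + t·d
  = (3 + (-8)·1, -1 + 1·1, -2 + 0·1)
  = (3 - 8, -1 + 1, -2 + 0)
  = (-5, 0, -2)

(-5, 0, -2)


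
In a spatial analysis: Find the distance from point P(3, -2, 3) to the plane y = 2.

distance = |a·x₀ + b·y₀ + c·z₀ - d| / √(a² + b² + c²)
  = |0·3 + 1·(-2) + 0·3 - 2| / √(0² + 1² + 0²)
  = |0 - 2 + 0 - 2| / √(0 + 1 + 0)
  = |-4| / √1
  = 4 / 1
  ≈ 4

4


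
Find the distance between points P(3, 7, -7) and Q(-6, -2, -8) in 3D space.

d = √[(x₂-x₁)² + (y₂-y₁)² + (z₂-z₁)²]
  = √[(-9)² + (-9)² + (-1)²]
  = √[81 + 81 + 1]
  = √163
  ≈ 12.77

12.77


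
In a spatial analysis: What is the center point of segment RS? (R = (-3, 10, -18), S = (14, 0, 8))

M = ((x₁+x₂)/2, (y₁+y₂)/2, (z₁+z₂)/2)
  = ((-3 + 14)/2, (10 + 0)/2, (-18 + 8)/2)
  = (11/2, 10/2, -10/2)
  = (5.5, 5, -5)

(5.5, 5, -5)


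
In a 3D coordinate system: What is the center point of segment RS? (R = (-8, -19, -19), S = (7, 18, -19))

M = ((x₁+x₂)/2, (y₁+y₂)/2, (z₁+z₂)/2)
  = ((-8 + 7)/2, (-19 + 18)/2, (-19 - 19)/2)
  = (-1/2, -1/2, -38/2)
  = (-0.5, -0.5, -19)

(-0.5, -0.5, -19)


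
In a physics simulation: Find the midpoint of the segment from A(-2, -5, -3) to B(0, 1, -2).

M = ((x₁+x₂)/2, (y₁+y₂)/2, (z₁+z₂)/2)
  = ((-2 + 0)/2, (-5 + 1)/2, (-3 - 2)/2)
  = (-2/2, -4/2, -5/2)
  = (-1, -2, -2.5)

(-1, -2, -2.5)


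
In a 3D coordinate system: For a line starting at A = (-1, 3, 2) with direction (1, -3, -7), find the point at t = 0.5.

P(t) = A + t·d
  = (-1 + 1·0.5, 3 + (-3)·0.5, 2 + (-7)·0.5)
  = (-1 + 0.5, 3 - 1.5, 2 - 3.5)
  = (-0.5, 1.5, -1.5)

(-0.5, 1.5, -1.5)


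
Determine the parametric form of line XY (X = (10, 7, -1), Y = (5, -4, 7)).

Direction vector d = Y - X = (5 - 10, -4 - 7, 7 + 1) = (-5, -11, 8)
Parametric form r = X + t·d:
x = 10 - 5t, y = 7 - 11t, z = -1 + 8t

x = 10 - 5t, y = 7 - 11t, z = -1 + 8t


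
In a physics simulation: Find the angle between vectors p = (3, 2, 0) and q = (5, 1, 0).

p·q = 3·5 + 2·1 + 0·0 = 15 + 2 + 0 = 17
|p| = √(3² + 2² + 0²) = √13 ≈ 3.606
|q| = √(5² + 1² + 0²) = √26 ≈ 5.099
cos θ = (p·q)/(|p||q|) = 17/(3.606·5.099) ≈ 0.9247
θ = arccos(0.9247) ≈ 22.38°

22.38°


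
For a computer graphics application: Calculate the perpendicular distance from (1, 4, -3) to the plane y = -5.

distance = |a·x₀ + b·y₀ + c·z₀ - d| / √(a² + b² + c²)
  = |0·1 + 1·4 + 0·(-3) - (-5)| / √(0² + 1² + 0²)
  = |0 + 4 + 0 + 5| / √(0 + 1 + 0)
  = |9| / √1
  = 9 / 1
  ≈ 9

9


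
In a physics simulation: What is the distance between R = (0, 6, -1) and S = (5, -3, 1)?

d = √[(x₂-x₁)² + (y₂-y₁)² + (z₂-z₁)²]
  = √[5² + (-9)² + 2²]
  = √[25 + 81 + 4]
  = √110
  ≈ 10.49

10.49


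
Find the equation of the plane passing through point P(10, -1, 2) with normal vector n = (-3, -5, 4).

The plane through P with normal n = (a, b, c) satisfies n·(r - P) = 0,
i.e. ax + by + cz = a·x₀ + b·y₀ + c·z₀.
d = (-3)·10 + (-5)·(-1) + 4·2
  = -30 + 5 + 8
  = -17
Equation: -3x - 5y + 4z = -17

-3x - 5y + 4z = -17


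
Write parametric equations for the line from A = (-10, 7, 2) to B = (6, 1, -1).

Direction vector d = B - A = (6 + 10, 1 - 7, -1 - 2) = (16, -6, -3)
Parametric form r = A + t·d:
x = -10 + 16t, y = 7 - 6t, z = 2 - 3t

x = -10 + 16t, y = 7 - 6t, z = 2 - 3t


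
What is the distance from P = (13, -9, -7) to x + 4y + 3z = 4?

distance = |a·x₀ + b·y₀ + c·z₀ - d| / √(a² + b² + c²)
  = |1·13 + 4·(-9) + 3·(-7) - 4| / √(1² + 4² + 3²)
  = |13 - 36 - 21 - 4| / √(1 + 16 + 9)
  = |-48| / √26
  = 48 / 5.099
  ≈ 9.414

9.414


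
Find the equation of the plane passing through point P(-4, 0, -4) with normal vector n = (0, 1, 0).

The plane through P with normal n = (a, b, c) satisfies n·(r - P) = 0,
i.e. ax + by + cz = a·x₀ + b·y₀ + c·z₀.
d = 0·(-4) + 1·0 + 0·(-4)
  = 0 + 0 + 0
  = 0
Equation: y = 0

y = 0


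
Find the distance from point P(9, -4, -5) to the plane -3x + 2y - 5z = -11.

distance = |a·x₀ + b·y₀ + c·z₀ - d| / √(a² + b² + c²)
  = |(-3)·9 + 2·(-4) + (-5)·(-5) - (-11)| / √((-3)² + 2² + (-5)²)
  = |-27 - 8 + 25 + 11| / √(9 + 4 + 25)
  = |1| / √38
  = 1 / 6.164
  ≈ 0.1622

0.1622


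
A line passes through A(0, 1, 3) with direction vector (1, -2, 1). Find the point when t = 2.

P(t) = A + t·d
  = (0 + 1·2, 1 + (-2)·2, 3 + 1·2)
  = (0 + 2, 1 - 4, 3 + 2)
  = (2, -3, 5)

(2, -3, 5)


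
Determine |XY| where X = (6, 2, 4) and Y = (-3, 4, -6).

d = √[(x₂-x₁)² + (y₂-y₁)² + (z₂-z₁)²]
  = √[(-9)² + 2² + (-10)²]
  = √[81 + 4 + 100]
  = √185
  ≈ 13.6

13.6


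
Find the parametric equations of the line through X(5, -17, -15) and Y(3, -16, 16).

Direction vector d = Y - X = (3 - 5, -16 + 17, 16 + 15) = (-2, 1, 31)
Parametric form r = X + t·d:
x = 5 - 2t, y = -17 + t, z = -15 + 31t

x = 5 - 2t, y = -17 + t, z = -15 + 31t


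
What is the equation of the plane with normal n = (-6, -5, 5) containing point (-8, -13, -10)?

The plane through P with normal n = (a, b, c) satisfies n·(r - P) = 0,
i.e. ax + by + cz = a·x₀ + b·y₀ + c·z₀.
d = (-6)·(-8) + (-5)·(-13) + 5·(-10)
  = 48 + 65 - 50
  = 63
Equation: -6x - 5y + 5z = 63

-6x - 5y + 5z = 63


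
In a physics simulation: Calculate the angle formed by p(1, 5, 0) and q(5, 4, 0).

p·q = 1·5 + 5·4 + 0·0 = 5 + 20 + 0 = 25
|p| = √(1² + 5² + 0²) = √26 ≈ 5.099
|q| = √(5² + 4² + 0²) = √41 ≈ 6.403
cos θ = (p·q)/(|p||q|) = 25/(5.099·6.403) ≈ 0.7657
θ = arccos(0.7657) ≈ 40.03°

40.03°


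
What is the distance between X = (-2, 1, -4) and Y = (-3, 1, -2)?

d = √[(x₂-x₁)² + (y₂-y₁)² + (z₂-z₁)²]
  = √[(-1)² + 0² + 2²]
  = √[1 + 0 + 4]
  = √5
  ≈ 2.236

2.236


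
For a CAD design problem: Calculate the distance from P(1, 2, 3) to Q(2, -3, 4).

d = √[(x₂-x₁)² + (y₂-y₁)² + (z₂-z₁)²]
  = √[1² + (-5)² + 1²]
  = √[1 + 25 + 1]
  = √27
  ≈ 5.196

5.196


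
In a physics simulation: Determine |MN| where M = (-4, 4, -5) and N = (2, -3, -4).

d = √[(x₂-x₁)² + (y₂-y₁)² + (z₂-z₁)²]
  = √[6² + (-7)² + 1²]
  = √[36 + 49 + 1]
  = √86
  ≈ 9.274

9.274


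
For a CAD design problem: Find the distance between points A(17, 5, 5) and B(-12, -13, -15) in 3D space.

d = √[(x₂-x₁)² + (y₂-y₁)² + (z₂-z₁)²]
  = √[(-29)² + (-18)² + (-20)²]
  = √[841 + 324 + 400]
  = √1565
  ≈ 39.56

39.56


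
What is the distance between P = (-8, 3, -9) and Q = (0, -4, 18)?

d = √[(x₂-x₁)² + (y₂-y₁)² + (z₂-z₁)²]
  = √[8² + (-7)² + 27²]
  = √[64 + 49 + 729]
  = √842
  ≈ 29.02

29.02


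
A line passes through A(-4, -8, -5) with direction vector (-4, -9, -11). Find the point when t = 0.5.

P(t) = A + t·d
  = (-4 + (-4)·0.5, -8 + (-9)·0.5, -5 + (-11)·0.5)
  = (-4 - 2, -8 - 4.5, -5 - 5.5)
  = (-6, -12.5, -10.5)

(-6, -12.5, -10.5)


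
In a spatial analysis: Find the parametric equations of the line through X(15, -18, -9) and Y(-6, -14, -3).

Direction vector d = Y - X = (-6 - 15, -14 + 18, -3 + 9) = (-21, 4, 6)
Parametric form r = X + t·d:
x = 15 - 21t, y = -18 + 4t, z = -9 + 6t

x = 15 - 21t, y = -18 + 4t, z = -9 + 6t


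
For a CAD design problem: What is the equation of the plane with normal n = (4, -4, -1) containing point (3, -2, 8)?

The plane through P with normal n = (a, b, c) satisfies n·(r - P) = 0,
i.e. ax + by + cz = a·x₀ + b·y₀ + c·z₀.
d = 4·3 + (-4)·(-2) + (-1)·8
  = 12 + 8 - 8
  = 12
Equation: 4x - 4y - z = 12

4x - 4y - z = 12
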